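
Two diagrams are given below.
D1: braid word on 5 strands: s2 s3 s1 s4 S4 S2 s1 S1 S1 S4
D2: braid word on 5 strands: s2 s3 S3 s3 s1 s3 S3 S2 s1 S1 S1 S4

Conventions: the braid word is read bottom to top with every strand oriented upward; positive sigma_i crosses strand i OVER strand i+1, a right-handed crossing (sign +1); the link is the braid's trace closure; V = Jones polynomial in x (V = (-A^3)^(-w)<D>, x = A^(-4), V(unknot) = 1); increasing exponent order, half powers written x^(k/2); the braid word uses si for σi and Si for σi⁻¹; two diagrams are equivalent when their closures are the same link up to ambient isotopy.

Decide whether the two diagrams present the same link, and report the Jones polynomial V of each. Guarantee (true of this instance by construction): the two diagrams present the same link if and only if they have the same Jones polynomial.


equivalent: yes
D1 (bracket 1; 10 crossings at w = 0): V = 1
V(D2) = 1  [12 crossings, <D> = 1, w = 0]
observation: all 2 diagrams share one V(x), hence one class


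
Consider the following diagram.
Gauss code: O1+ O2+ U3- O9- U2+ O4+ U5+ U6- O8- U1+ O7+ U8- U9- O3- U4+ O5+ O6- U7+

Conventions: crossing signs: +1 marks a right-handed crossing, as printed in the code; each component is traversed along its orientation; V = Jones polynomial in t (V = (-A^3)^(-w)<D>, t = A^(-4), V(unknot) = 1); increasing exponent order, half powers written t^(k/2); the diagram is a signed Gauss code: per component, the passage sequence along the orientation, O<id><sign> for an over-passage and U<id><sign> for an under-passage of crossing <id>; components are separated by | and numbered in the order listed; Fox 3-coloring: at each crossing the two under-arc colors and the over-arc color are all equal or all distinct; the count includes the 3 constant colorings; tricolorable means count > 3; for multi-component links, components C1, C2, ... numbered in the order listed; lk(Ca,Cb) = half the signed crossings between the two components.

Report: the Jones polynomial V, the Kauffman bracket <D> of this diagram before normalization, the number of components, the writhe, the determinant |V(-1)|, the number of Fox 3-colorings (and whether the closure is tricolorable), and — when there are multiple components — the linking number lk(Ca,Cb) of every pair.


V(t) = t^-2 - t^-1 + 2 - 2t + t^2 - t^3 + t^4
bracket: -A^-13 + A^-9 - A^-5 + 2A^-1 - 2A^3 + A^7 - A^11, w = +1
1 component, writhe +1, over 9 crossings
det 9, colorings 9 of 3^9 — tricolorable
observation: w = +1 shifts under R1 moves; the (-A^3)^(-1) factor cancels that in V


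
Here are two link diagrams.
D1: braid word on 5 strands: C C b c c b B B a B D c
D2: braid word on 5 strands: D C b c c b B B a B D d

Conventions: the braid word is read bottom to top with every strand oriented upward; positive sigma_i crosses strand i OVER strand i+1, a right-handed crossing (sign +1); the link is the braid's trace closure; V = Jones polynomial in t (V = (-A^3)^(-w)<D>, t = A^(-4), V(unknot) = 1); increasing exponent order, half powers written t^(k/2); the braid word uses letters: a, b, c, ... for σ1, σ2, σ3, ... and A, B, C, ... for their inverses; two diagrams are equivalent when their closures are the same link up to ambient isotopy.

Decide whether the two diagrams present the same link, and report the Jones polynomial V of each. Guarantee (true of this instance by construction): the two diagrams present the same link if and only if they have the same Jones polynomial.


equivalent: yes
V(D1) = t^-2 - t^-1 + 1 - t + t^2  (w 0, c 12, <D> = A^-8 - A^-4 + 1 - A^4 + A^8)
D2 (bracket A^-8 - A^-4 + 1 - A^4 + A^8; 12 crossings at w = 0): V = t^-2 - t^-1 + 1 - t + t^2
why: from 12 to 12 crossings by R-moves: one link, two diagrams


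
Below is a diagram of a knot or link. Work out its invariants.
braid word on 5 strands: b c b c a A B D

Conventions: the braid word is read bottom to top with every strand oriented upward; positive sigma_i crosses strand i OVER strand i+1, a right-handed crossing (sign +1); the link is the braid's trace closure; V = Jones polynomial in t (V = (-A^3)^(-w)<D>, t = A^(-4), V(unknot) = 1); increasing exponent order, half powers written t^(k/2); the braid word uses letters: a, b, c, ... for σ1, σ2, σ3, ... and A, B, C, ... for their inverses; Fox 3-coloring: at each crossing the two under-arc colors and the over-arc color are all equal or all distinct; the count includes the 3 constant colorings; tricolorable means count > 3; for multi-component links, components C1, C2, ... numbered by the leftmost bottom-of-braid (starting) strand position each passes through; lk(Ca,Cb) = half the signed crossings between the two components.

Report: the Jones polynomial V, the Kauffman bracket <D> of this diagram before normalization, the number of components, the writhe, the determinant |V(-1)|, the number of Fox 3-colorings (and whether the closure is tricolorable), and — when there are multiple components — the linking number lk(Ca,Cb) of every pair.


Jones polynomial: V(t) = 1 + t + t^2 + t^3
<D> = A^-6 + A^-2 + A^2 + A^6; writhe +2
components 3, writhe +2 (8 crossings)
linking number lk(C1,C2) = 0
lk(C1,C3): 0
lk(C2,C3) = +1
3-colorings: 9 of 3^9, det 0 — tricolorable
note: the span of V is 3, within the link bound 8 + 3 - 1


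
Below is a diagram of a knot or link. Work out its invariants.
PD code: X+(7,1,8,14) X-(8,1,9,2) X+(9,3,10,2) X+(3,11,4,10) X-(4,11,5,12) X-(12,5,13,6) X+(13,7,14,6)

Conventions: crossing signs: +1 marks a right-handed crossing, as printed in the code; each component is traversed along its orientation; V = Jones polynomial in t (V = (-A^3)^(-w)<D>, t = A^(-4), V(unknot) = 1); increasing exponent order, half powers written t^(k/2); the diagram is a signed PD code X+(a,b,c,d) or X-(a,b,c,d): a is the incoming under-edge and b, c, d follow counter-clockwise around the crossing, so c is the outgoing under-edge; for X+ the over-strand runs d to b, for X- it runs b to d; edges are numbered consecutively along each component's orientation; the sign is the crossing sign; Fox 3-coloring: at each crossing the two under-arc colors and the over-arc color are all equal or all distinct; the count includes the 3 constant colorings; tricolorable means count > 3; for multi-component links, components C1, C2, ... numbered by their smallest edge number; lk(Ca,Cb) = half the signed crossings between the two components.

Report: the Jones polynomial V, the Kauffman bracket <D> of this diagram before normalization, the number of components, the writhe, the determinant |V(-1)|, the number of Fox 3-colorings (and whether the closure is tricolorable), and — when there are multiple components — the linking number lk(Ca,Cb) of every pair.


V(t) = 1
bracket: -A^3, w = +1
1 component, writhe +1, over 7 crossings
det 1, colorings 3 of 3^7 — not tricolorable
observation: det 1 = |V(-1)|; not divisible by 3, so not tricolorable


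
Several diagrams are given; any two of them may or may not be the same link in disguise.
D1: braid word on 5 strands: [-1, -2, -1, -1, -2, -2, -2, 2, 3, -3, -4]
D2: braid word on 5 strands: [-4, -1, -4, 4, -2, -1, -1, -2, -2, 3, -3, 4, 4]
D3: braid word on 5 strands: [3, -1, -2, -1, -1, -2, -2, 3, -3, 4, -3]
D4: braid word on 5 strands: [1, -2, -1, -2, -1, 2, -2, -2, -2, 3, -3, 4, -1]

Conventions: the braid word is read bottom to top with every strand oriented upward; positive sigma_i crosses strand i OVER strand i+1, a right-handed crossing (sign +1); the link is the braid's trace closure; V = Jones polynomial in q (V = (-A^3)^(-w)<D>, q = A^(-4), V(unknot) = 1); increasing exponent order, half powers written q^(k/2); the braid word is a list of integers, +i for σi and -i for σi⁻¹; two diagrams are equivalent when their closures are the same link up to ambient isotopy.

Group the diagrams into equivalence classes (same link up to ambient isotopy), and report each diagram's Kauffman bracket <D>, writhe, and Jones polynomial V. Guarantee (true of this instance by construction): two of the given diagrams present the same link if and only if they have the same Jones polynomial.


equivalence classes: {D1, D2, D3, D4}
D1 (bracket A^-15 + A^-11 + A^-7 - A^9; 11 crossings at w = -7): V = q^(-15/2) - q^(-7/2) - q^(-5/2) - q^(-3/2)
V(D2) = q^(-15/2) - q^(-7/2) - q^(-5/2) - q^(-3/2)  (w -5, c 13, <D> = A^-9 + A^-5 + A^-1 - A^15)
V(D3) = q^(-15/2) - q^(-7/2) - q^(-5/2) - q^(-3/2)  (w -5, c 11, <D> = A^-9 + A^-5 + A^-1 - A^15)
V(D4) = q^(-15/2) - q^(-7/2) - q^(-5/2) - q^(-3/2)  (w -5, c 13, <D> = A^-9 + A^-5 + A^-1 - A^15)
key observation: one V(q) for all 4 diagrams — one class (guaranteed)


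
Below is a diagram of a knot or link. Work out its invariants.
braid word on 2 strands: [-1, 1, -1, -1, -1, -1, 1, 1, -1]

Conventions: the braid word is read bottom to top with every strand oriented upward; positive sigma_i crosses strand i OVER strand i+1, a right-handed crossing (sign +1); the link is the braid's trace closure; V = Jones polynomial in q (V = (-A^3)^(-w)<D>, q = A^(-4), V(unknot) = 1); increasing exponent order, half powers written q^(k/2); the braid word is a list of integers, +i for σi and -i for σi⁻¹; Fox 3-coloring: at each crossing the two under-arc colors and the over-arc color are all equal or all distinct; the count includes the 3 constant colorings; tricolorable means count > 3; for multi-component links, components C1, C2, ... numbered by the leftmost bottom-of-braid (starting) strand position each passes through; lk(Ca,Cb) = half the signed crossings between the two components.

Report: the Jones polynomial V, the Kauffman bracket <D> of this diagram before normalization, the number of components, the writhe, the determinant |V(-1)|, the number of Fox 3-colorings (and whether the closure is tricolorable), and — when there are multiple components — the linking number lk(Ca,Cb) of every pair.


V(q) = -q^-4 + q^-3 + q^-1
bracket: -A^-5 - A^3 + A^7, w = -3
1 component, writhe -3, over 9 crossings
det 3, colorings 9 of 3^9 — tricolorable
observation: inverse pairs cancel, leaving σ1⁻¹ σ1⁻¹ σ1⁻¹


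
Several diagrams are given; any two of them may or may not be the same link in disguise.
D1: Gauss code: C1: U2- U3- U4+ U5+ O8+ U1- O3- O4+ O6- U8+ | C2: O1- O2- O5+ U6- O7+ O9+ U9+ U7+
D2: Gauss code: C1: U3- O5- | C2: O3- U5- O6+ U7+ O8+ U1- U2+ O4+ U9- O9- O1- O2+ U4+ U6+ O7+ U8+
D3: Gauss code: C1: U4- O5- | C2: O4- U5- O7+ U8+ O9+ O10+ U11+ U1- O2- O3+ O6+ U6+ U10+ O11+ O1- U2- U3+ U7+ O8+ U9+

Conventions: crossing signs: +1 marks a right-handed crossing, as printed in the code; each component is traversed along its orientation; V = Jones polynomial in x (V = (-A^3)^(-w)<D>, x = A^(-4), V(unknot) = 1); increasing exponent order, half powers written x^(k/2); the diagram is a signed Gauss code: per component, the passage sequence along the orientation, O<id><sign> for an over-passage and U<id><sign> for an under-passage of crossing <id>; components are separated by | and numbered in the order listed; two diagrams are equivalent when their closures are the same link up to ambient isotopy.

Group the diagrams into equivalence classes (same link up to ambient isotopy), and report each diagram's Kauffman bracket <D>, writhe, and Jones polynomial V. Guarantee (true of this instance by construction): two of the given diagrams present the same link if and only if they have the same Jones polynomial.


equivalence classes: {D1} | {D2, D3}
D1 (bracket A^5 + A^13; 9 crossings at w = +1): V = -x^(-5/2) - x^(-1/2)
V(D2) = -x^(-3/2) - 2x^(1/2) + x^(3/2) - x^(5/2) + x^(7/2)  [9 crossings, <D> = -A^-11 + A^-7 - A^-3 + 2A + A^9, w = +1]
V(D3) = -x^(-3/2) - 2x^(1/2) + x^(3/2) - x^(5/2) + x^(7/2)  [11 crossings, <D> = -A^-5 + A^-1 - A^3 + 2A^7 + A^15, w = +3]
key observation: 2 classes among 3 diagrams; unequal V(x) rules out equality


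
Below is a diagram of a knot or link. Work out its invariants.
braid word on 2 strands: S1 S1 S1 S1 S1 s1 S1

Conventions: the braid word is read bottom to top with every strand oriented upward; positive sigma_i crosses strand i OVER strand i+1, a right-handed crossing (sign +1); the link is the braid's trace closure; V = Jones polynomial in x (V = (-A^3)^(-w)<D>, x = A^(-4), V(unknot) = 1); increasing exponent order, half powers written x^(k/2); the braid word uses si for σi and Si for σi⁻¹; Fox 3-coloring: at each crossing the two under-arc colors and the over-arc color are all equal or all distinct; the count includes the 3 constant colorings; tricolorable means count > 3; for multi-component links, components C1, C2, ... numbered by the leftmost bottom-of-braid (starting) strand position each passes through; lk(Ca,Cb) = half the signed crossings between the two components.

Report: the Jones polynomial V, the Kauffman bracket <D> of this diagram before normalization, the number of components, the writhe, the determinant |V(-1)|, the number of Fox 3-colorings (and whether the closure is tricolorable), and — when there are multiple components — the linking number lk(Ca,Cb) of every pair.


Jones polynomial: V(x) = -x^-7 + x^-6 - x^-5 + x^-4 + x^-2
<D> = -A^-7 - A + A^5 - A^9 + A^13; writhe -5
components 1, writhe -5 (7 crossings)
3-colorings: 3 of 3^7, det 5 — not tricolorable
note: |V(-1)| = 5: so not tricolorable, since 3 does not divide 5


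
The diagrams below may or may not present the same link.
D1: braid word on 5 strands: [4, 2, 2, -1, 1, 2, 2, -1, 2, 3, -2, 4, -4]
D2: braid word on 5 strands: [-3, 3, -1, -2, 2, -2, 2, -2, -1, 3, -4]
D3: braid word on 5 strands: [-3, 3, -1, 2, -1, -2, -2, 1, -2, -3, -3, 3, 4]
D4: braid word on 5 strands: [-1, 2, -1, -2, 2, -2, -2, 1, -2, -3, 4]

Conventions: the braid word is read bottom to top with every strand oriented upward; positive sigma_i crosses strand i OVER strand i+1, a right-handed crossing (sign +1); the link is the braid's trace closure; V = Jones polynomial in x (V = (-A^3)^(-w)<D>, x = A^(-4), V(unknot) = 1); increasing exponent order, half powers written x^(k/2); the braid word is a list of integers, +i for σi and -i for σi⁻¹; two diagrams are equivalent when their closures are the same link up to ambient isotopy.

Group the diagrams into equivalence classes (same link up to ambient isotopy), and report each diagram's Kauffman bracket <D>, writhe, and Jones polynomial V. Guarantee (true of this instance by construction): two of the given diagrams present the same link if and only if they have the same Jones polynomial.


equivalence classes: {D1} | {D2} | {D3, D4}
D1 (bracket A^-7 - A^-3 + A + A^9; 13 crossings at w = +5): V = -x^(3/2) - x^(7/2) + x^(9/2) - x^(11/2)
V(D2) = -x^(-5/2) - x^(-1/2)  (w -3, c 11, <D> = A^-7 + A)
V(D3) = x^(-11/2) - x^(-9/2) + x^(-7/2) - 2x^(-5/2) + x^(-3/2) - 2x^(-1/2)  (w -3, c 13, <D> = 2A^-7 - A^-3 + 2A - A^5 + A^9 - A^13)
V(D4) = x^(-11/2) - x^(-9/2) + x^(-7/2) - 2x^(-5/2) + x^(-3/2) - 2x^(-1/2)  (w -3, c 11, <D> = 2A^-7 - A^-3 + 2A - A^5 + A^9 - A^13)
key observation: comparing 4 Jones polynomials yields 3 groups


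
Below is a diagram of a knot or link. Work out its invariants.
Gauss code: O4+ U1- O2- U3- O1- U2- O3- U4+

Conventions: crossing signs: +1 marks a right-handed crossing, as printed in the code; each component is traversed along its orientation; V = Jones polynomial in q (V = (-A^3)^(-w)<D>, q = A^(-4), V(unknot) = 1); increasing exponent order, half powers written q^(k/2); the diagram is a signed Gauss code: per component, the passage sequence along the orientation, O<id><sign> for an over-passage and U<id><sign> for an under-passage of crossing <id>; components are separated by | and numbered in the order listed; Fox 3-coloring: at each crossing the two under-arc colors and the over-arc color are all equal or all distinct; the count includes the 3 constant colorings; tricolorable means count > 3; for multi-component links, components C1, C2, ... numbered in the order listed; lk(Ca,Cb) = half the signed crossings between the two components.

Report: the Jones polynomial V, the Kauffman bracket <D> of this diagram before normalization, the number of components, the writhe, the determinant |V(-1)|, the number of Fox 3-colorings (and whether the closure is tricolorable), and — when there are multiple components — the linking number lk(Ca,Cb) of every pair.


V(q) = -q^-4 + q^-3 + q^-1
bracket: A^-2 + A^6 - A^10, w = -2
1 component, writhe -2, over 4 crossings
det 3, colorings 9 of 3^4 — tricolorable
observation: V spans 3 powers of q: at least 3 crossings in any diagram


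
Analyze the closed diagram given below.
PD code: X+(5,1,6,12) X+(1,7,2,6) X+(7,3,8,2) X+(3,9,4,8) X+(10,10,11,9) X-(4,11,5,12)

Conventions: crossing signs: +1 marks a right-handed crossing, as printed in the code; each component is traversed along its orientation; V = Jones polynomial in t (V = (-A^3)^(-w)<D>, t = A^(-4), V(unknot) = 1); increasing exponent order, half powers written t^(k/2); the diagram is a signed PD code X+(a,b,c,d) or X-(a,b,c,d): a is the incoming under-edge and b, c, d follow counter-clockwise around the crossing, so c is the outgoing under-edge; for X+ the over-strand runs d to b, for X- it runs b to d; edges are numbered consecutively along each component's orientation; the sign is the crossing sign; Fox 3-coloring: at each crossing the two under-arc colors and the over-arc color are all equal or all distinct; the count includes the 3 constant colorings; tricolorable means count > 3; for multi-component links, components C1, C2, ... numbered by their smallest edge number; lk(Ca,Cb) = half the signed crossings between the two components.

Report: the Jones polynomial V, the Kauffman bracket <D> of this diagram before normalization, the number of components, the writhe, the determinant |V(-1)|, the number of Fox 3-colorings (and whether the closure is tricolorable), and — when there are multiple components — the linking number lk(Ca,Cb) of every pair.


V = t + t^3 - t^4
<D> = -A^-4 + 1 + A^8 (w = +4)
1 component over 6 crossings, w = +4
9 Fox colorings among 3^6, |V(-1)| = 3: tricolorable
why: w = +4 shifts under R1 moves; the (-A^3)^(-4) factor cancels that in V


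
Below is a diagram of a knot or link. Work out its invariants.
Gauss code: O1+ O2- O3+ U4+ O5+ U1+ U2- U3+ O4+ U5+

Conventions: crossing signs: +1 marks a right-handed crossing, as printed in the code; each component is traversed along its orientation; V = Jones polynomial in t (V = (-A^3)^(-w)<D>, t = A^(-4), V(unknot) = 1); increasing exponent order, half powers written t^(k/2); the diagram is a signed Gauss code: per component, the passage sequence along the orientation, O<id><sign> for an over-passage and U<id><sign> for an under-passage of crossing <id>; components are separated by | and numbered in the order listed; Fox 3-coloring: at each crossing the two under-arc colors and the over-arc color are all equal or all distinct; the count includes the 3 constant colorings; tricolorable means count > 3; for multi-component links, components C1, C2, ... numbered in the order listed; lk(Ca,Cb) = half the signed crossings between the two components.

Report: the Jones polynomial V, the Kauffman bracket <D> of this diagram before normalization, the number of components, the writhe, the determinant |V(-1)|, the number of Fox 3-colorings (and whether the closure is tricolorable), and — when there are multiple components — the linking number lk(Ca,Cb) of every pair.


V = t + t^3 - t^4
<D> = A^-7 - A^-3 - A^5 (w = +3)
1 component over 5 crossings, w = +3
9 Fox colorings among 3^5, |V(-1)| = 3: tricolorable
why: |V(-1)| = 3: so tricolorable, since 3 divides 3


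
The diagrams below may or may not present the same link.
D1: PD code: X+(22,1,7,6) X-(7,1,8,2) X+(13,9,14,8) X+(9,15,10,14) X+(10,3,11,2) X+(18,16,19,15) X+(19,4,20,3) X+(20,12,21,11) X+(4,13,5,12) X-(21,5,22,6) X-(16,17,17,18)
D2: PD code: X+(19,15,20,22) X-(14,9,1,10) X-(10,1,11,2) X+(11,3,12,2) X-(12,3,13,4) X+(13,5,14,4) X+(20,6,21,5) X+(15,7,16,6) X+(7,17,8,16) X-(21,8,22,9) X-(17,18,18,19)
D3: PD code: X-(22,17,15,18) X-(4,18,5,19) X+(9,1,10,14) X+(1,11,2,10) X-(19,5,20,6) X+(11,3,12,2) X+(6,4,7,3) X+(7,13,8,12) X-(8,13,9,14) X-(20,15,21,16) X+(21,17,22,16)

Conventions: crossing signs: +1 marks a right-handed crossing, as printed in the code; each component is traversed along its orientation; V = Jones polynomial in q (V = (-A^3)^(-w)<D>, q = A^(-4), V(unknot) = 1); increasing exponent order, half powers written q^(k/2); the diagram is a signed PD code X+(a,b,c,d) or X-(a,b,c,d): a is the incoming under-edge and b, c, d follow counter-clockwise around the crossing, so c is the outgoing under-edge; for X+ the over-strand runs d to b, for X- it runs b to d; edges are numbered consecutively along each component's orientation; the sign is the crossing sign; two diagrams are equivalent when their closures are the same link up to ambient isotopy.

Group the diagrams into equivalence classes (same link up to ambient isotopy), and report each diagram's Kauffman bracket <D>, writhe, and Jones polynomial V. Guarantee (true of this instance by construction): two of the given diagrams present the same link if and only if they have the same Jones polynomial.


grouping into links: {D1} | {D2} | {D3}
V(D1) = -q^(3/2) - 2q^(7/2) + q^(9/2) - q^(11/2) + q^(13/2)  (w +5, c 11, <D> = -A^-11 + A^-7 - A^-3 + 2A + A^9)
V(D2) = -q^(1/2) - q^(5/2)  (w +1, c 11, <D> = A^-7 + A)
V(D3) = -q^(-3/2) - 2q^(1/2) + q^(3/2) - q^(5/2) + q^(7/2)  (w +1, c 11, <D> = -A^-11 + A^-7 - A^-3 + 2A + A^9)
key observation: 3 classes among 3 diagrams; unequal V(q) rules out equality


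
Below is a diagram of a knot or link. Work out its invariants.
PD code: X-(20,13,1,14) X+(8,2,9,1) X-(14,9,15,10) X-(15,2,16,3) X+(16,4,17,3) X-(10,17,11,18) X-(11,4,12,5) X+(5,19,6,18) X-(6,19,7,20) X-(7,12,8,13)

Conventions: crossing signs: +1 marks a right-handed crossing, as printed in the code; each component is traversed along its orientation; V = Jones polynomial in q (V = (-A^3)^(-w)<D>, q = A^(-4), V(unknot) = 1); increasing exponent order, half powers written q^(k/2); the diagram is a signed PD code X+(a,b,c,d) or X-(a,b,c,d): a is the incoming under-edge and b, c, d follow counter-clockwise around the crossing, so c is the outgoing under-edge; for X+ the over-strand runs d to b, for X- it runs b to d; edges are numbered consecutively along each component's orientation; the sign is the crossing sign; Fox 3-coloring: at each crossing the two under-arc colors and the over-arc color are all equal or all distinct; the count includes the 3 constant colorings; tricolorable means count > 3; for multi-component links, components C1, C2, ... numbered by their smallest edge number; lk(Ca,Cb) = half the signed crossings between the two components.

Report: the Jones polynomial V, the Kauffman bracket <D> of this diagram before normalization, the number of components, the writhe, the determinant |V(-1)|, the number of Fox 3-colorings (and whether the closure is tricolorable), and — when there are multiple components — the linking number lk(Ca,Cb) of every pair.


Jones polynomial: V(q) = -q^-6 + q^-5 - q^-4 + 2q^-3 - q^-2 + q^-1
<D> = A^-8 - A^-4 + 2 - A^4 + A^8 - A^12; writhe -4
components 1, writhe -4 (10 crossings)
3-colorings: 3 of 3^10, det 7 — not tricolorable
note: V spans 5 powers of q: at least 5 crossings in any diagram


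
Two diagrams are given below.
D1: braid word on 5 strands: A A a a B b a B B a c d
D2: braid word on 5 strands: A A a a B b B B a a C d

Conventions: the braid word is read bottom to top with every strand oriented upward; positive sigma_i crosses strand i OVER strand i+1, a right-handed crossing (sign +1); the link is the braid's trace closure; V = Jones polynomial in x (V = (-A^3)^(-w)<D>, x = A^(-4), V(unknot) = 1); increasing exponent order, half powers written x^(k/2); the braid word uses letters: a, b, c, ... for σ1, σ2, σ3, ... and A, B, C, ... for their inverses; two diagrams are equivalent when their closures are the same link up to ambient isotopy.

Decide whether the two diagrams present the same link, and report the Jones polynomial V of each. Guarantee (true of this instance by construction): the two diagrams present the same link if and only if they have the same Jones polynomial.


same link: yes
V(D1) = x^-2 + 2 + x^2  [12 crossings, <D> = A^-2 + 2A^6 + A^14, w = +2]
D2 (bracket A^-8 + 2 + A^8; 12 crossings at w = 0): V = x^-2 + 2 + x^2
note: from 12 to 12 crossings by R-moves: one link, two diagrams


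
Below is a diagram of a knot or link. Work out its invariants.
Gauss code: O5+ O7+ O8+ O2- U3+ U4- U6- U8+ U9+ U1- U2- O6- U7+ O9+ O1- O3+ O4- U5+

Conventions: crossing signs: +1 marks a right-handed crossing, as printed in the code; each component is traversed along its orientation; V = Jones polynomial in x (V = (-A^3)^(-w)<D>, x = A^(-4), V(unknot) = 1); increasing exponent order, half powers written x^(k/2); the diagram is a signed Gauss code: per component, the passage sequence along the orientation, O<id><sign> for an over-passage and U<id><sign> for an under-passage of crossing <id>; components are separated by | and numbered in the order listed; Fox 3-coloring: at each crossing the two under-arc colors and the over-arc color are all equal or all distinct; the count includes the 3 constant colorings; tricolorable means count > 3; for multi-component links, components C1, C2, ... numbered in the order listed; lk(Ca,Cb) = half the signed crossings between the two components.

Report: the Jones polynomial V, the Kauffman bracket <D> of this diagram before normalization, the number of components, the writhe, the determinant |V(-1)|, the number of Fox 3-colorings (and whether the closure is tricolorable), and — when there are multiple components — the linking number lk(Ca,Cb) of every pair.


V(x) = 1
bracket: -A^3, w = +1
1 component, writhe +1, over 9 crossings
det 1, colorings 3 of 3^9 — not tricolorable
observation: w = +1 (over 9 crossings) is diagram-only; (-A^3)^(-1) removes it from V


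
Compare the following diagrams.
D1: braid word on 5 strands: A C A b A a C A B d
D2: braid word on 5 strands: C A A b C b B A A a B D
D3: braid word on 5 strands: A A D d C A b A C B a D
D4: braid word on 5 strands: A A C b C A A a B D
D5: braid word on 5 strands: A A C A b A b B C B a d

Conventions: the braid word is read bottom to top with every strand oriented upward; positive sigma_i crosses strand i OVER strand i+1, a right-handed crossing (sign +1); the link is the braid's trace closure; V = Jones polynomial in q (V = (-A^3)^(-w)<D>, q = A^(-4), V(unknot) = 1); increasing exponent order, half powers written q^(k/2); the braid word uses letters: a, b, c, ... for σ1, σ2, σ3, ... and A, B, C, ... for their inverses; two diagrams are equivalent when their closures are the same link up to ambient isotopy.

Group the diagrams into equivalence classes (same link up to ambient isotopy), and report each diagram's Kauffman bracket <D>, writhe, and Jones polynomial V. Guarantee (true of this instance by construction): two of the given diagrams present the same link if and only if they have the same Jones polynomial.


grouping into links: {D1, D2, D3, D4, D5}
V(D1) = -q^-6 + q^-5 - q^-4 + 2q^-3 - q^-2 + q^-1  (w -4, c 10, <D> = A^-8 - A^-4 + 2 - A^4 + A^8 - A^12)
D2 (bracket A^-14 - A^-10 + 2A^-6 - A^-2 + A^2 - A^6; 12 crossings at w = -6): V = -q^-6 + q^-5 - q^-4 + 2q^-3 - q^-2 + q^-1
V(D3) = -q^-6 + q^-5 - q^-4 + 2q^-3 - q^-2 + q^-1  [12 crossings, <D> = A^-14 - A^-10 + 2A^-6 - A^-2 + A^2 - A^6, w = -6]
D4 (bracket A^-14 - A^-10 + 2A^-6 - A^-2 + A^2 - A^6; 10 crossings at w = -6): V = -q^-6 + q^-5 - q^-4 + 2q^-3 - q^-2 + q^-1
D5 (bracket A^-8 - A^-4 + 2 - A^4 + A^8 - A^12; 12 crossings at w = -4): V = -q^-6 + q^-5 - q^-4 + 2q^-3 - q^-2 + q^-1
why: one V(q) for all 5 diagrams — one class (guaranteed)


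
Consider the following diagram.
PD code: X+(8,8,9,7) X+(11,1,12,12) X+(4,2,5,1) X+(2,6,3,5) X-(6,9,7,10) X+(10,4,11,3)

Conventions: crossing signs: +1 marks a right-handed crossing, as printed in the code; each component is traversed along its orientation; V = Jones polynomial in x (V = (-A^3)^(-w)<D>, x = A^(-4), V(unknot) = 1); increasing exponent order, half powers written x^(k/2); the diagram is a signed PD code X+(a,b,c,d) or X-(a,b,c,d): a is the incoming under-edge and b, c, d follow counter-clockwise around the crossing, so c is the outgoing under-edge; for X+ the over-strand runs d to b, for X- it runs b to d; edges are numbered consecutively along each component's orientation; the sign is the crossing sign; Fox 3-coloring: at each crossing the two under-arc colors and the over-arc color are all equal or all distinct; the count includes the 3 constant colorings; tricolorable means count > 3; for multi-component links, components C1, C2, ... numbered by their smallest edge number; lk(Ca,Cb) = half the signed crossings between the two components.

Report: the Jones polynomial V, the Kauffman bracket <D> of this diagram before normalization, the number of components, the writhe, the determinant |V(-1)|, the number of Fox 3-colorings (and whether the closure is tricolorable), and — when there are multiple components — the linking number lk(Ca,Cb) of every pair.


V = x + x^3 - x^4
<D> = -A^-4 + 1 + A^8 (w = +4)
1 component over 6 crossings, w = +4
9 Fox colorings among 3^6, |V(-1)| = 3: tricolorable
why: w = +4 (over 6 crossings) is diagram-only; (-A^3)^(-4) removes it from V


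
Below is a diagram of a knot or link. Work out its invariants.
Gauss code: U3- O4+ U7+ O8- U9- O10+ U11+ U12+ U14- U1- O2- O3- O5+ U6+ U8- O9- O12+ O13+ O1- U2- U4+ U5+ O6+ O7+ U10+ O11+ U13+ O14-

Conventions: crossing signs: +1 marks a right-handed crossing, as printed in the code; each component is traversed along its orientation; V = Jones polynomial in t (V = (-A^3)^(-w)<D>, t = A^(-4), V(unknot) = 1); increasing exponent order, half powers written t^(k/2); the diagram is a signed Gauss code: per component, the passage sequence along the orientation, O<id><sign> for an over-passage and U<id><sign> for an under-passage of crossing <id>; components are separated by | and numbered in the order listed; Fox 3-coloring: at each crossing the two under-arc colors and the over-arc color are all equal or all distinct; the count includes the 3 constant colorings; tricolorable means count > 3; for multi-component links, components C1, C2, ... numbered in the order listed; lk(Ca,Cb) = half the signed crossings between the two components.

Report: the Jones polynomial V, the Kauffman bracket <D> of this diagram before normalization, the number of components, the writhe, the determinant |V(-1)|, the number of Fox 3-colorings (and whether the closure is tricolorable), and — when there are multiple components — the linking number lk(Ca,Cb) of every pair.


Jones polynomial: V(t) = -t^-1 + 2 - t + 2t^2 - t^3 + t^4 - t^5
<D> = -A^-14 + A^-10 - A^-6 + 2A^-2 - A^2 + 2A^6 - A^10; writhe +2
components 1, writhe +2 (14 crossings)
3-colorings: 9 of 3^14, det 9 — tricolorable
note: w = +2 shifts under R1 moves; the (-A^3)^(-2) factor cancels that in V


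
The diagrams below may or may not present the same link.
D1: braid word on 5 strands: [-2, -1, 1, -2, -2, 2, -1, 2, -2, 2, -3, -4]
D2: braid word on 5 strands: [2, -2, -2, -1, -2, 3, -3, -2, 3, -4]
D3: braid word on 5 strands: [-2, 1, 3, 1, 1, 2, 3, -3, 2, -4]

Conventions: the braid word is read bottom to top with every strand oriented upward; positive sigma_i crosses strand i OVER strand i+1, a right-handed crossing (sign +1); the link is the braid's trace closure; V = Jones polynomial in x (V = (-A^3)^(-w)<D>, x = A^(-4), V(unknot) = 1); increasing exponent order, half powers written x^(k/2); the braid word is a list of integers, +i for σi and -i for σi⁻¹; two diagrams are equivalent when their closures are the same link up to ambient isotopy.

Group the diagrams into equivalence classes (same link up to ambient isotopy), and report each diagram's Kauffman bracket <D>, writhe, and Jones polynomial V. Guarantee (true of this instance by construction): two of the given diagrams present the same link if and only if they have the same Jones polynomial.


grouping into links: {D1} | {D2} | {D3}
V(D1) = 1  (w -4, c 12, <D> = A^-12)
V(D2) = -x^-4 + x^-3 + x^-1  (w -4, c 10, <D> = A^-8 + 1 - A^4)
V(D3) = x + x^3 - x^4  [10 crossings, <D> = -A^-4 + 1 + A^8, w = +4]
why: comparing 3 Jones polynomials yields 3 groups


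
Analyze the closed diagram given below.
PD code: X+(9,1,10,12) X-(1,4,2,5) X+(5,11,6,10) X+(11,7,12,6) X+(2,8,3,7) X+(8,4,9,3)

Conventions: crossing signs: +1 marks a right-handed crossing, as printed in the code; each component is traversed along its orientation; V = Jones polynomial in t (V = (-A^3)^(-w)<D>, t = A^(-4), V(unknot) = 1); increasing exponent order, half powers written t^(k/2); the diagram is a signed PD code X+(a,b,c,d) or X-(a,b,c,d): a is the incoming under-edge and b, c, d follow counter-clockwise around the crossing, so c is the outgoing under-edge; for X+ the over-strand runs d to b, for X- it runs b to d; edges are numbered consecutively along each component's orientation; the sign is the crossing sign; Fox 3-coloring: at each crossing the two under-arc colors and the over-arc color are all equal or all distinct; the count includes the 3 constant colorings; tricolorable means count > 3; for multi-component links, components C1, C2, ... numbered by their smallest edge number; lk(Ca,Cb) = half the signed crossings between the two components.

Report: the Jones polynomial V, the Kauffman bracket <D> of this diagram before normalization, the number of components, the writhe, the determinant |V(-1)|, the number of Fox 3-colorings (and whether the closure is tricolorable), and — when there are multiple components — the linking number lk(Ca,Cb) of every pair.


Jones polynomial: V(t) = t - t^2 + 2t^3 - t^4 + t^5 - t^6
<D> = -A^-12 + A^-8 - A^-4 + 2 - A^4 + A^8; writhe +4
components 1, writhe +4 (6 crossings)
3-colorings: 3 of 3^6, det 7 — not tricolorable
note: w = +4 (over 6 crossings) is diagram-only; (-A^3)^(-4) removes it from V


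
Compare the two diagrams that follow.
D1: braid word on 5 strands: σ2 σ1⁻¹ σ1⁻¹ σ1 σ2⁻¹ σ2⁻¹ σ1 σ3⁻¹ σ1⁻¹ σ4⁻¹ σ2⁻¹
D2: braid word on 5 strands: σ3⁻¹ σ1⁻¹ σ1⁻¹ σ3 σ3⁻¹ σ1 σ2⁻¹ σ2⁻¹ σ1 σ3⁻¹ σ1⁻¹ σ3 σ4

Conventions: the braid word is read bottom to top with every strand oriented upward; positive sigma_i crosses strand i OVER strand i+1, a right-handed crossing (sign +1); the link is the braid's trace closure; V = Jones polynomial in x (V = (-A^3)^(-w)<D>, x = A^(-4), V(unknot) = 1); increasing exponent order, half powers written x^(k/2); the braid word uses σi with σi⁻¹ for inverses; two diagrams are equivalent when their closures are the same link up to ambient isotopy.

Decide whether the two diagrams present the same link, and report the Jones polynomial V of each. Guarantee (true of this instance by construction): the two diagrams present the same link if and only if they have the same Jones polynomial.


equivalent: yes
D1 (bracket A^-13 + A^-5; 11 crossings at w = -5): V = -x^(-5/2) - x^(-1/2)
V(D2) = -x^(-5/2) - x^(-1/2)  [13 crossings, <D> = A^-7 + A, w = -3]
observation: all 2 diagrams share one V(x), hence one class


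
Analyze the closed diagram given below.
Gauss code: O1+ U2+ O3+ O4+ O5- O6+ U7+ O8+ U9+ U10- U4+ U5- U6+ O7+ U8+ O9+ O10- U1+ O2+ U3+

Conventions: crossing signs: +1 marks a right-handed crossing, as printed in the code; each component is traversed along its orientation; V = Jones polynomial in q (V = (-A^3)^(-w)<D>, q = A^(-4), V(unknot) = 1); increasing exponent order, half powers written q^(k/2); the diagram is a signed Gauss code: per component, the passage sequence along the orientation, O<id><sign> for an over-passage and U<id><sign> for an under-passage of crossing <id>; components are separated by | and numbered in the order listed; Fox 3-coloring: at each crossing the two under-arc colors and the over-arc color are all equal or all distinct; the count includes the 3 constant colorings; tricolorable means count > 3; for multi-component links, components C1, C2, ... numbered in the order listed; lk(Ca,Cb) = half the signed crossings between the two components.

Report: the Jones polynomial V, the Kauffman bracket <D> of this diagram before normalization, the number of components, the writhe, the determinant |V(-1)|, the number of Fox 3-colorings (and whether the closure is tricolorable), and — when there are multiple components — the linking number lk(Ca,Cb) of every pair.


V = q^2 + 2q^4 - 2q^5 + q^6 - 2q^7 + q^8
<D> = A^-14 - 2A^-10 + A^-6 - 2A^-2 + 2A^2 + A^10 (w = +6)
1 component over 10 crossings, w = +6
27 Fox colorings among 3^10, |V(-1)| = 9: tricolorable
why: the span of V is 6, forcing >= 6 crossings in any diagram


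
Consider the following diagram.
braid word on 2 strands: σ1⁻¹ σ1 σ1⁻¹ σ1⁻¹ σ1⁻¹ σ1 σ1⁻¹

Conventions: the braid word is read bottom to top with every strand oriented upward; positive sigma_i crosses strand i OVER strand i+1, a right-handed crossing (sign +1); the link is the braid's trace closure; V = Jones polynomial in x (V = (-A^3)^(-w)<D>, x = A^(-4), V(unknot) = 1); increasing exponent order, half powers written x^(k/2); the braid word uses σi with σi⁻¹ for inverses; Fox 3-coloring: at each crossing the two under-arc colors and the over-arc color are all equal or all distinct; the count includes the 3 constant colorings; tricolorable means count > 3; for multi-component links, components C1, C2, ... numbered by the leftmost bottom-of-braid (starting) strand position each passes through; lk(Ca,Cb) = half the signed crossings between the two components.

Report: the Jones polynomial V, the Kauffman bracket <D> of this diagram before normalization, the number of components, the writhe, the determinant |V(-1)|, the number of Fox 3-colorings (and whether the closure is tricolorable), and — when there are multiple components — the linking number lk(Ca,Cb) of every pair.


V(x) = -x^-4 + x^-3 + x^-1
bracket: -A^-5 - A^3 + A^7, w = -3
1 component, writhe -3, over 7 crossings
det 3, colorings 9 of 3^7 — tricolorable
observation: w = -3 (over 7 crossings) is diagram-only; (-A^3)^(3) removes it from V


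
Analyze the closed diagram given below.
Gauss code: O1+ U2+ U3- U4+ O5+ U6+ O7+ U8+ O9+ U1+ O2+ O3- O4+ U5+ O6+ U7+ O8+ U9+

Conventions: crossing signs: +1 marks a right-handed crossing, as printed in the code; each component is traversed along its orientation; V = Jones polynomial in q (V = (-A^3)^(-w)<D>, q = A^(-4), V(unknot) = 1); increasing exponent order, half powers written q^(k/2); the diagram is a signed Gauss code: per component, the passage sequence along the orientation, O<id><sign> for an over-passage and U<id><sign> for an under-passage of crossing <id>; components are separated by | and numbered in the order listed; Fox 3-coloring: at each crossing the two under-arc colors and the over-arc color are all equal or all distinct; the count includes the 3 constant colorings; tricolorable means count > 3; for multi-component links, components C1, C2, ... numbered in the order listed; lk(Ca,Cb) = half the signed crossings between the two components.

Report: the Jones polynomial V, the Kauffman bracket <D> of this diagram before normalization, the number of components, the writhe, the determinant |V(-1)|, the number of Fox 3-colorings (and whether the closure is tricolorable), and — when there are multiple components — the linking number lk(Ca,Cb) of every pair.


V(q) = q^3 + q^5 - q^6 + q^7 - q^8 + q^9 - q^10
bracket: A^-19 - A^-15 + A^-11 - A^-7 + A^-3 - A - A^9, w = +7
1 component, writhe +7, over 9 crossings
det 7, colorings 3 of 3^9 — not tricolorable
observation: |V(-1)| = 7: so not tricolorable, since 3 does not divide 7


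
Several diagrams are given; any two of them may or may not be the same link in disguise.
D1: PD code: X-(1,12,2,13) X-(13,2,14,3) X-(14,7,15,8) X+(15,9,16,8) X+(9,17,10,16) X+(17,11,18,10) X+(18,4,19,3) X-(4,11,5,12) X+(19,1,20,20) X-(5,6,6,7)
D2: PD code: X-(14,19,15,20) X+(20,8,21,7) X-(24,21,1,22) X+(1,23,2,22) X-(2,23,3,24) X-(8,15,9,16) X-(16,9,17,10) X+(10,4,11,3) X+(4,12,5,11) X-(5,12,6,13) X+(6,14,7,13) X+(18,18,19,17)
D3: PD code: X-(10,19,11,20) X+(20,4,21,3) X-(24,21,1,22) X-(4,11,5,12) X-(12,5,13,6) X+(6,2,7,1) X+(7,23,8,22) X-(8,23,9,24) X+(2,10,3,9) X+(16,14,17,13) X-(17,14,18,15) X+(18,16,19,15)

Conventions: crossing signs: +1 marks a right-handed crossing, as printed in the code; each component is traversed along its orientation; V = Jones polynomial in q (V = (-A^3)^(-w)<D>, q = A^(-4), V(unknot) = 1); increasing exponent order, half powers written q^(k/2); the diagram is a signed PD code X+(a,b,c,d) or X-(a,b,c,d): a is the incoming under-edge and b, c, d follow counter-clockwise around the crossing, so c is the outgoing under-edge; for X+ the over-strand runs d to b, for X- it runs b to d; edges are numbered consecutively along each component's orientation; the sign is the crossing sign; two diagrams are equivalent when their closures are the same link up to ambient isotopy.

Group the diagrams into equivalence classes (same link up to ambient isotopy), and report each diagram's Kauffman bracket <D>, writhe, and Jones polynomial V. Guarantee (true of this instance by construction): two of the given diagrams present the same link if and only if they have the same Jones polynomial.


classes: {D1} | {D2, D3}
V(D1) = q^-2 - q^-1 + 1 - q + q^2  [10 crossings, <D> = A^-8 - A^-4 + 1 - A^4 + A^8, w = 0]
V(D2) = -q^-3 + 2q^-2 - 2q^-1 + 3 - 2q + 2q^2 - q^3  (w 0, c 12, <D> = -A^-12 + 2A^-8 - 2A^-4 + 3 - 2A^4 + 2A^8 - A^12)
D3 (bracket -A^-12 + 2A^-8 - 2A^-4 + 3 - 2A^4 + 2A^8 - A^12; 12 crossings at w = 0): V = -q^-3 + 2q^-2 - 2q^-1 + 3 - 2q + 2q^2 - q^3
note: V(q) takes 2 values over 3 diagrams, fixing the grouping
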